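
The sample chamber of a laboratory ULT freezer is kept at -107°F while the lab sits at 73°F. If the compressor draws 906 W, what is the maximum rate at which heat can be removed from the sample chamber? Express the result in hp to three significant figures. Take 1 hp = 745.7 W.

2.38 hp

In absolute terms T_C = 195.93 K and T_H = 295.93 K, so ΔT = 100.0 K.
COP_Carnot = T_C/ΔT = 195.93/100.0 = 1.959.
Q̇_max = COP_Carnot × Ẇ = 1.959 × 906.0 W = 1775 W = 2.380 hp.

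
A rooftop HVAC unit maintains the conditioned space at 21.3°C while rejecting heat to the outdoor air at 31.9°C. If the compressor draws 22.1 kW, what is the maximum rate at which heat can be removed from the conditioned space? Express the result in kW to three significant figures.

614 kW

In absolute terms T_C = 294.45 K and T_H = 305.05 K, so ΔT = 10.60 K.
COP_Carnot = T_C/ΔT = 294.45/10.60 = 27.78.
Q̇_max = COP_Carnot × Ẇ = 27.78 × 22.10 kW = 613.9 kW.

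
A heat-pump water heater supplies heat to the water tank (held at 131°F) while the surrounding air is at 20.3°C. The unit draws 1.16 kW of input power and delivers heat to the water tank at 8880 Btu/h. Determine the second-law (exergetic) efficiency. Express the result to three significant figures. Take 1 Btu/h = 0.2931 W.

0.237

Converting, Q̇_H = 8880 Btu/h = 2.603 kW, so COP_actual = Q̇_H/Ẇ = 2.603/1.160 = 2.244.
In absolute terms T_C = 293.45 K and T_H = 328.15 K, so ΔT = 34.70 K.
COP_Carnot = T_H/ΔT = 328.15/34.70 = 9.457.
η_II = COP_actual/COP_Carnot = 2.244/9.457 = 0.2373.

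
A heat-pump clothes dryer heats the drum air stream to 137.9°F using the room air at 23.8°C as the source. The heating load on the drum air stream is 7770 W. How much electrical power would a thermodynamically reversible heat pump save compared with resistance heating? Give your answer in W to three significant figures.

In absolute terms T_C = 296.95 K and T_H = 331.98 K, so ΔT = 35.03 K.
COP_Carnot = T_H/ΔT = 331.98/35.03 = 9.476.
Resistance heating needs Ẇ_res = Q̇_H = 7770 W; the reversible heat pump needs only Ẇ_hp = Q̇_H/COP = 819.9 W.
Saving = 7770 − 819.9 = 6950 W.

6950 W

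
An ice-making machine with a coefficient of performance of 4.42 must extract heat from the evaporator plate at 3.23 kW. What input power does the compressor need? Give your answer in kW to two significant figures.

Ẇ = Q̇_C/COP = 3.230/4.42 = 0.7308 kW.

0.73 kW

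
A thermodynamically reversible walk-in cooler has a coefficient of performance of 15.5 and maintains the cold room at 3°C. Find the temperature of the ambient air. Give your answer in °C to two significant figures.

COP_R = T_C/(T_H − T_C) gives T_H − T_C = T_C/COP.
With T_C = 276.15 K, T_H = 276.15 × (1 + 1/15.5) = 293.97 K.
Converting, 293.97 K = 20.82°C.

21 °C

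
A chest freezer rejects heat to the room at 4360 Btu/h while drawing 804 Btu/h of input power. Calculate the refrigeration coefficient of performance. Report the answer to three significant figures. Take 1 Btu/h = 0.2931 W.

4.42

The first law gives Q̇_H = Q̇_C + Ẇ, so the three rates are Q̇_C = 3556, Q̇_H = 4360, Ẇ = 804.0 Btu/h.
COP_R = Q̇_C/Ẇ = 3556/804.0 = 4.423.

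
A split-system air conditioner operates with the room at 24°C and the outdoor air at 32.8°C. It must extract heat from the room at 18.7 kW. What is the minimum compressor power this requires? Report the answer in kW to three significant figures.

In absolute terms T_C = 297.15 K and T_H = 305.95 K, so ΔT = 8.800 K.
COP_Carnot = T_C/ΔT = 297.15/8.800 = 33.77.
Ẇ_min = Q̇/COP_Carnot = 18.70/33.77 = 0.5538 kW.

0.554 kW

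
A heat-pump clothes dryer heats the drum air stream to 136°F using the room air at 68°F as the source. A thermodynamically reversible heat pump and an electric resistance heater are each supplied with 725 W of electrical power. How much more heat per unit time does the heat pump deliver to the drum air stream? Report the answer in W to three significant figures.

5630 W

In absolute terms T_C = 293.15 K and T_H = 330.93 K, so ΔT = 37.78 K.
COP_Carnot = T_H/ΔT = 330.93/37.78 = 8.760.
The heat pump delivers Q̇_H = COP × Ẇ = 6351 W; the resistance heater delivers Ẇ = 725.0 W.
Extra = (COP − 1)·Ẇ = 5626 W.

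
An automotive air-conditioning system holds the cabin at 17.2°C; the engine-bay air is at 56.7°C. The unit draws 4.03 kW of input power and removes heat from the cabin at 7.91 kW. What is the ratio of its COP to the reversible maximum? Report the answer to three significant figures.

0.267

COP_actual = Q̇_C/Ẇ = 7.910/4.030 = 1.963.
In absolute terms T_C = 290.35 K and T_H = 329.85 K, so ΔT = 39.50 K.
COP_Carnot = T_C/ΔT = 290.35/39.50 = 7.351.
η_II = COP_actual/COP_Carnot = 1.963/7.351 = 0.2670.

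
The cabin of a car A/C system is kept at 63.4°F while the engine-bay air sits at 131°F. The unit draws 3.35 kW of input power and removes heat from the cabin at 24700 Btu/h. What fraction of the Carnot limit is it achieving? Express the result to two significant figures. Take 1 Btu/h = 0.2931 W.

0.28

Converting, Q̇_C = 24700 Btu/h = 7.240 kW, so COP_actual = Q̇_C/Ẇ = 7.240/3.350 = 2.161.
In absolute terms T_C = 290.59 K and T_H = 328.15 K, so ΔT = 37.56 K.
COP_Carnot = T_C/ΔT = 290.59/37.56 = 7.738.
η_II = COP_actual/COP_Carnot = 2.161/7.738 = 0.2793.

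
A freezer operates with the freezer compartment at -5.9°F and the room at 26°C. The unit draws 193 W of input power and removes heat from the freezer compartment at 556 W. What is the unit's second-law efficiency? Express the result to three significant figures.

0.538

COP_actual = Q̇_C/Ẇ = 556.0/193.0 = 2.881.
In absolute terms T_C = 252.09 K and T_H = 299.15 K, so ΔT = 47.06 K.
COP_Carnot = T_C/ΔT = 252.09/47.06 = 5.357.
η_II = COP_actual/COP_Carnot = 2.881/5.357 = 0.5377.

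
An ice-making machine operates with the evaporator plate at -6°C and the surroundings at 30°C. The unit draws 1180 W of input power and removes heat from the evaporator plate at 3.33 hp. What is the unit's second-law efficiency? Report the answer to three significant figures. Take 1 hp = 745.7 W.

0.284

Converting, Q̇_C = 3.330 hp = 2483 W, so COP_actual = Q̇_C/Ẇ = 2483/1180 = 2.104.
In absolute terms T_C = 267.15 K and T_H = 303.15 K, so ΔT = 36.00 K.
COP_Carnot = T_C/ΔT = 267.15/36.00 = 7.421.
η_II = COP_actual/COP_Carnot = 2.104/7.421 = 0.2836.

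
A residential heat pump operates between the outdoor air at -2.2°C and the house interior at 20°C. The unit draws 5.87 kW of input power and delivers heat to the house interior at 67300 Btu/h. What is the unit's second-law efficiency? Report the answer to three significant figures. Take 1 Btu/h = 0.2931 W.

0.254

Converting, Q̇_H = 67300 Btu/h = 19.73 kW, so COP_actual = Q̇_H/Ẇ = 19.73/5.870 = 3.360.
In absolute terms T_C = 270.95 K and T_H = 293.15 K, so ΔT = 22.20 K.
COP_Carnot = T_H/ΔT = 293.15/22.20 = 13.20.
η_II = COP_actual/COP_Carnot = 3.360/13.20 = 0.2545.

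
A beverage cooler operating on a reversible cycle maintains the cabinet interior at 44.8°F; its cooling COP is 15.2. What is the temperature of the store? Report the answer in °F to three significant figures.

COP_R = T_C/(T_H − T_C) gives T_H − T_C = T_C/COP.
With T_C = 280.26 K, T_H = 280.26 × (1 + 1/15.2) = 298.70 K.
Converting, 298.70 K = 77.99°F.

78.0 °F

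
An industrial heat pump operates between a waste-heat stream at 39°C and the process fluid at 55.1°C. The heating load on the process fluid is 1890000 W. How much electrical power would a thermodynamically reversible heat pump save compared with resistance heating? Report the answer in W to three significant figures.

In absolute terms T_C = 312.15 K and T_H = 328.25 K, so ΔT = 16.10 K.
COP_Carnot = T_H/ΔT = 328.25/16.10 = 20.39.
Resistance heating needs Ẇ_res = Q̇_H = 1890000 W; the reversible heat pump needs only Ẇ_hp = Q̇_H/COP = 92700 W.
Saving = 1890000 − 92700 = 1797000 W.

1800000 W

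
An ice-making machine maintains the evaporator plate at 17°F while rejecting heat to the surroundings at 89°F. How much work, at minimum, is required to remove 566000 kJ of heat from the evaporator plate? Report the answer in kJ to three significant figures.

85500 kJ

In absolute terms T_C = 264.82 K and T_H = 304.82 K, so ΔT = 40.00 K.
The reversible limit is COP_R = T_C/ΔT = 6.620, so W_min = Q_C/COP = Q_C·ΔT/T_C.
W_min = 566000 × 40.00/264.82 = 85490 kJ.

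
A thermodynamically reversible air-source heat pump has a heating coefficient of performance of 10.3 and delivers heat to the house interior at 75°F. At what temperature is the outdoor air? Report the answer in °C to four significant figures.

-4.950 °C

COP_HP = T_H/(T_H − T_C) gives T_H − T_C = T_H/COP.
With T_H = 297.04 K, T_C = 297.04 × (1 − 1/10.3) = 268.20 K.
Converting, 268.20 K = -4.95°C.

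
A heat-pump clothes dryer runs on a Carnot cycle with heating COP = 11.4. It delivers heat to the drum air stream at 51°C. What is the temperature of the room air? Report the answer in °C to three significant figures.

COP_HP = T_H/(T_H − T_C) gives T_H − T_C = T_H/COP.
With T_H = 324.15 K, T_C = 324.15 × (1 − 1/11.4) = 295.72 K.
Converting, 295.72 K = 22.57°C.

22.6 °C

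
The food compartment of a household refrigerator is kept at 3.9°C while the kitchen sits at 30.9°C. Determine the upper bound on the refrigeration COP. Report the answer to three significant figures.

In absolute terms T_C = 277.05 K and T_H = 304.05 K, so ΔT = 27.00 K.
For a reversible cycle, COP_Carnot = T_C/ΔT = 277.05/27.00 = 10.26.

10.3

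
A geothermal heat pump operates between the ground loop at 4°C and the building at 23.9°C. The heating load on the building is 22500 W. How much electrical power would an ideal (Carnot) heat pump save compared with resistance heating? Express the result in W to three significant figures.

In absolute terms T_C = 277.15 K and T_H = 297.05 K, so ΔT = 19.90 K.
COP_Carnot = T_H/ΔT = 297.05/19.90 = 14.93.
Resistance heating needs Ẇ_res = Q̇_H = 22500 W; the reversible heat pump needs only Ẇ_hp = Q̇_H/COP = 1507 W.
Saving = 22500 − 1507 = 20990 W.

21000 W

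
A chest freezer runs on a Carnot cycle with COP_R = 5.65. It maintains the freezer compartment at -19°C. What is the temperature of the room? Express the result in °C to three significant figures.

COP_R = T_C/(T_H − T_C) gives T_H − T_C = T_C/COP.
With T_C = 254.15 K, T_H = 254.15 × (1 + 1/5.65) = 299.13 K.
Converting, 299.13 K = 25.98°C.

26.0 °C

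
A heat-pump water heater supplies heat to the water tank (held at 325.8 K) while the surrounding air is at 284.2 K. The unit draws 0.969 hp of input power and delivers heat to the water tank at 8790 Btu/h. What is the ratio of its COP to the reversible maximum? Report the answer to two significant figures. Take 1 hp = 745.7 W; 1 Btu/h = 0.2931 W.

0.46

Converting, Q̇_H = 8790 Btu/h = 3.455 hp, so COP_actual = Q̇_H/Ẇ = 3.455/0.9690 = 3.565.
The reservoir spacing is ΔT = 325.8 − 284.2 = 41.60 K.
COP_Carnot = T_H/ΔT = 325.80/41.60 = 7.832.
η_II = COP_actual/COP_Carnot = 3.565/7.832 = 0.4553.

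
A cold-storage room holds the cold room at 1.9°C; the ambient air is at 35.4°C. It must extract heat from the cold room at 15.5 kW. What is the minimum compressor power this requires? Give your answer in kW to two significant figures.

In absolute terms T_C = 275.05 K and T_H = 308.55 K, so ΔT = 33.50 K.
COP_Carnot = T_C/ΔT = 275.05/33.50 = 8.210.
Ẇ_min = Q̇/COP_Carnot = 15.50/8.210 = 1.888 kW.

1.9 kW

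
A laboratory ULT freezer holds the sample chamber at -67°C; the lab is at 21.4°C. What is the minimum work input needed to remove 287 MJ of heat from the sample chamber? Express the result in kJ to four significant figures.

123100 kJ

In absolute terms T_C = 206.15 K and T_H = 294.55 K, so ΔT = 88.40 K.
The reversible limit is COP_R = T_C/ΔT = 2.332, so W_min = Q_C/COP = Q_C·ΔT/T_C.
W_min = 287.0 × 88.40/206.15 = 123.1 MJ = 123100 kJ.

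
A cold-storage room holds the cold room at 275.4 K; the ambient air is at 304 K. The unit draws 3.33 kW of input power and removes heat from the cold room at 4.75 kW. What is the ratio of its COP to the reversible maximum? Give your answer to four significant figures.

0.1481

COP_actual = Q̇_C/Ẇ = 4.750/3.330 = 1.426.
The reservoir spacing is ΔT = 304 − 275.4 = 28.60 K.
COP_Carnot = T_C/ΔT = 275.40/28.60 = 9.629.
η_II = COP_actual/COP_Carnot = 1.426/9.629 = 0.1481.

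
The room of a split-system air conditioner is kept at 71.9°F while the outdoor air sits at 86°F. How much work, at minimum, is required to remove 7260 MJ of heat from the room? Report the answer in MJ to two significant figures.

190 MJ

In absolute terms T_C = 295.32 K and T_H = 303.15 K, so ΔT = 7.833 K.
The reversible limit is COP_R = T_C/ΔT = 37.70, so W_min = Q_C/COP = Q_C·ΔT/T_C.
W_min = 7260 × 7.833/295.32 = 192.6 MJ.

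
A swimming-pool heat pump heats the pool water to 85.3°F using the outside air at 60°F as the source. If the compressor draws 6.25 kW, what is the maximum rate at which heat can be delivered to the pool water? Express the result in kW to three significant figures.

In absolute terms T_C = 288.71 K and T_H = 302.76 K, so ΔT = 14.06 K.
COP_Carnot = T_H/ΔT = 302.76/14.06 = 21.54.
Q̇_max = COP_Carnot × Ẇ = 21.54 × 6.250 kW = 134.6 kW.

135 kW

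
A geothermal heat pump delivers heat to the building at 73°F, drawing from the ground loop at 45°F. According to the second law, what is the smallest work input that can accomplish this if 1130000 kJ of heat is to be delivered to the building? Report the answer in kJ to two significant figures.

59000 kJ

In absolute terms T_C = 280.37 K and T_H = 295.93 K, so ΔT = 15.56 K.
The reversible limit is COP_HP = T_H/ΔT = 19.02, so W_min = Q_H/COP = Q_H·ΔT/T_H.
W_min = 1130000 × 15.56/295.93 = 59400 kJ.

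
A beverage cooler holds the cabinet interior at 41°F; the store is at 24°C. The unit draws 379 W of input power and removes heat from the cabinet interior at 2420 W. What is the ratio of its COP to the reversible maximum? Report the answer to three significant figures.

0.436

COP_actual = Q̇_C/Ẇ = 2420/379.0 = 6.385.
In absolute terms T_C = 278.15 K and T_H = 297.15 K, so ΔT = 19.00 K.
COP_Carnot = T_C/ΔT = 278.15/19.00 = 14.64.
η_II = COP_actual/COP_Carnot = 6.385/14.64 = 0.4362.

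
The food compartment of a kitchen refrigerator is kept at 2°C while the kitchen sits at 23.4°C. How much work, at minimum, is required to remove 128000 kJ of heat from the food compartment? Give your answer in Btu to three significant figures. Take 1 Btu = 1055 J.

9440 Btu

In absolute terms T_C = 275.15 K and T_H = 296.55 K, so ΔT = 21.40 K.
The reversible limit is COP_R = T_C/ΔT = 12.86, so W_min = Q_C/COP = Q_C·ΔT/T_C.
W_min = 128000 × 21.40/275.15 = 9955 kJ = 9436 Btu.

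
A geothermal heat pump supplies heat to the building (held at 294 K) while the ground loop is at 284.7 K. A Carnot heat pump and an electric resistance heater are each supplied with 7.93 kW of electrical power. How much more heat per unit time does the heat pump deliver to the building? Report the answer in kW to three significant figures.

243 kW

The reservoir spacing is ΔT = 294 − 284.7 = 9.300 K.
COP_Carnot = T_H/ΔT = 294.00/9.300 = 31.61.
The heat pump delivers Q̇_H = COP × Ẇ = 250.7 kW; the resistance heater delivers Ẇ = 7.930 kW.
Extra = (COP − 1)·Ẇ = 242.8 kW.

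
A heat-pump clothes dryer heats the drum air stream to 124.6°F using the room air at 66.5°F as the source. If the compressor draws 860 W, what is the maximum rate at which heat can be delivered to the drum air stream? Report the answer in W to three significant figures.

8650 W

In absolute terms T_C = 292.32 K and T_H = 324.59 K, so ΔT = 32.28 K.
COP_Carnot = T_H/ΔT = 324.59/32.28 = 10.06.
Q̇_max = COP_Carnot × Ẇ = 10.06 × 860.0 W = 8648 W.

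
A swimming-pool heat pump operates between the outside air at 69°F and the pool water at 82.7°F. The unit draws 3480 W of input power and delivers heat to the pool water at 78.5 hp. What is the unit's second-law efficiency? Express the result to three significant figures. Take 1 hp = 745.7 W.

0.425

Converting, Q̇_H = 78.50 hp = 58540 W, so COP_actual = Q̇_H/Ẇ = 58540/3480 = 16.82.
In absolute terms T_C = 293.71 K and T_H = 301.32 K, so ΔT = 7.611 K.
COP_Carnot = T_H/ΔT = 301.32/7.611 = 39.59.
η_II = COP_actual/COP_Carnot = 16.82/39.59 = 0.4249.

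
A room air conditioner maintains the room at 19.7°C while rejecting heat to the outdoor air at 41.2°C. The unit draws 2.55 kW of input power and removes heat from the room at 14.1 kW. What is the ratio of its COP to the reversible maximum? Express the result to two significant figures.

COP_actual = Q̇_C/Ẇ = 14.10/2.550 = 5.529.
In absolute terms T_C = 292.85 K and T_H = 314.35 K, so ΔT = 21.50 K.
COP_Carnot = T_C/ΔT = 292.85/21.50 = 13.62.
η_II = COP_actual/COP_Carnot = 5.529/13.62 = 0.4059.

0.41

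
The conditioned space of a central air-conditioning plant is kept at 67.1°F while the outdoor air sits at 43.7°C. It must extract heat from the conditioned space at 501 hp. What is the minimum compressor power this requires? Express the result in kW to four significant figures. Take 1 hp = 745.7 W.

30.89 kW

In absolute terms T_C = 292.65 K and T_H = 316.85 K, so ΔT = 24.20 K.
COP_Carnot = T_C/ΔT = 292.65/24.20 = 12.09.
Ẇ_min = Q̇/COP_Carnot = 501.0/12.09 = 41.43 hp = 30.89 kW.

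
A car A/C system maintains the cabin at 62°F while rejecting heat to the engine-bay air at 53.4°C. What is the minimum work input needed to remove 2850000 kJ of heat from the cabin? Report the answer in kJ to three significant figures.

361000 kJ

In absolute terms T_C = 289.82 K and T_H = 326.55 K, so ΔT = 36.73 K.
The reversible limit is COP_R = T_C/ΔT = 7.890, so W_min = Q_C/COP = Q_C·ΔT/T_C.
W_min = 2850000 × 36.73/289.82 = 361200 kJ.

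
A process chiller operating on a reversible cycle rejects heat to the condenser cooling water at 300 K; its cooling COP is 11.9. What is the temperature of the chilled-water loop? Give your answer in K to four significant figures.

276.7 K

For a Carnot refrigerator COP_R = T_C/(T_H − T_C), so T_C = COP·T_H/(1 + COP).
With T_H = 300.00 K, T_C = 11.9 × 300.00/12.90 = 276.74 K.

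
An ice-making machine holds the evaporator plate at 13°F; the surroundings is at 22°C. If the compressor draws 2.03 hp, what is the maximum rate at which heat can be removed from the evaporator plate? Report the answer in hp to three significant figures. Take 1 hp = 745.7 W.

In absolute terms T_C = 262.59 K and T_H = 295.15 K, so ΔT = 32.56 K.
COP_Carnot = T_C/ΔT = 262.59/32.56 = 8.066.
Q̇_max = COP_Carnot × Ẇ = 8.066 × 2.030 hp = 16.37 hp.

16.4 hp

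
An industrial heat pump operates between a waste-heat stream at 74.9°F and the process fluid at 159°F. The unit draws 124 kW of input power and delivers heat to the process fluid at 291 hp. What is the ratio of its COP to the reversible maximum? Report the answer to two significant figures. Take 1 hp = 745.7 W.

Converting, Q̇_H = 291.0 hp = 217.0 kW, so COP_actual = Q̇_H/Ẇ = 217.0/124.0 = 1.750.
In absolute terms T_C = 296.98 K and T_H = 343.71 K, so ΔT = 46.72 K.
COP_Carnot = T_H/ΔT = 343.71/46.72 = 7.356.
η_II = COP_actual/COP_Carnot = 1.750/7.356 = 0.2379.

0.24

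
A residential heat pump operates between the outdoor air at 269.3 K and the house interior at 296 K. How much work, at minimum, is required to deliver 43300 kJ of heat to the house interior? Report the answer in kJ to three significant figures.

The reservoir spacing is ΔT = 296 − 269.3 = 26.70 K.
The reversible limit is COP_HP = T_H/ΔT = 11.09, so W_min = Q_H/COP = Q_H·ΔT/T_H.
W_min = 43300 × 26.70/296.00 = 3906 kJ.

3910 kJ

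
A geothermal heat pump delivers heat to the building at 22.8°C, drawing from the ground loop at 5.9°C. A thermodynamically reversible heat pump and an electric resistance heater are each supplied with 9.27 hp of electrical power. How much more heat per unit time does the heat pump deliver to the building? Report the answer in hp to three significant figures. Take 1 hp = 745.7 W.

In absolute terms T_C = 279.05 K and T_H = 295.95 K, so ΔT = 16.90 K.
COP_Carnot = T_H/ΔT = 295.95/16.90 = 17.51.
The heat pump delivers Q̇_H = COP × Ẇ = 162.3 hp; the resistance heater delivers Ẇ = 9.270 hp.
Extra = (COP − 1)·Ẇ = 153.1 hp.

153 hp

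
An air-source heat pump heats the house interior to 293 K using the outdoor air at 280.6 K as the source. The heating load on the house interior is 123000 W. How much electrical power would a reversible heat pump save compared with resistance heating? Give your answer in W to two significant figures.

The reservoir spacing is ΔT = 293 − 280.6 = 12.40 K.
COP_Carnot = T_H/ΔT = 293.00/12.40 = 23.63.
Resistance heating needs Ẇ_res = Q̇_H = 123000 W; the reversible heat pump needs only Ẇ_hp = Q̇_H/COP = 5205 W.
Saving = 123000 − 5205 = 117800 W.

120000 W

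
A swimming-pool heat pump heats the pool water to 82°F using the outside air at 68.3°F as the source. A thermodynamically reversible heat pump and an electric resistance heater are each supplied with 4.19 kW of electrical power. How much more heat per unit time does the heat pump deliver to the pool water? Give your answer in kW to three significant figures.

161 kW

In absolute terms T_C = 293.32 K and T_H = 300.93 K, so ΔT = 7.611 K.
COP_Carnot = T_H/ΔT = 300.93/7.611 = 39.54.
The heat pump delivers Q̇_H = COP × Ẇ = 165.7 kW; the resistance heater delivers Ẇ = 4.190 kW.
Extra = (COP − 1)·Ẇ = 161.5 kW.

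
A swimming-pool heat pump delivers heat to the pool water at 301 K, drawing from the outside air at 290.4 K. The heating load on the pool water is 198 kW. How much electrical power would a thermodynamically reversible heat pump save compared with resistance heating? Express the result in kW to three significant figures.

191 kW

The reservoir spacing is ΔT = 301 − 290.4 = 10.60 K.
COP_Carnot = T_H/ΔT = 301.00/10.60 = 28.40.
Resistance heating needs Ẇ_res = Q̇_H = 198.0 kW; the reversible heat pump needs only Ẇ_hp = Q̇_H/COP = 6.973 kW.
Saving = 198.0 − 6.973 = 191.0 kW.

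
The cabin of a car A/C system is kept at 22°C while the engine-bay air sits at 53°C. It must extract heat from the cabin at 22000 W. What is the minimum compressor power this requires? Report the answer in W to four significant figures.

2311 W

In absolute terms T_C = 295.15 K and T_H = 326.15 K, so ΔT = 31.00 K.
COP_Carnot = T_C/ΔT = 295.15/31.00 = 9.521.
Ẇ_min = Q̇/COP_Carnot = 22000/9.521 = 2311 W.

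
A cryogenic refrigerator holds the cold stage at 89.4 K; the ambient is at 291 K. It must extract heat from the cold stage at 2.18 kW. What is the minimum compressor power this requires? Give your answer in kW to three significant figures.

4.92 kW

The reservoir spacing is ΔT = 291 − 89.4 = 201.6 K.
COP_Carnot = T_C/ΔT = 89.40/201.6 = 0.4435.
Ẇ_min = Q̇/COP_Carnot = 2.180/0.4435 = 4.916 kW.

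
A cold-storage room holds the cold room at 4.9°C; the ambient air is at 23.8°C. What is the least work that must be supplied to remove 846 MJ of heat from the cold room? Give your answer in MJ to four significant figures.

57.51 MJ

In absolute terms T_C = 278.05 K and T_H = 296.95 K, so ΔT = 18.90 K.
The reversible limit is COP_R = T_C/ΔT = 14.71, so W_min = Q_C/COP = Q_C·ΔT/T_C.
W_min = 846.0 × 18.90/278.05 = 57.51 MJ.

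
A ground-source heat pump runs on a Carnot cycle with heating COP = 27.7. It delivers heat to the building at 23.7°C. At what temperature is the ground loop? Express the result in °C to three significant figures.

COP_HP = T_H/(T_H − T_C) gives T_H − T_C = T_H/COP.
With T_H = 296.85 K, T_C = 296.85 × (1 − 1/27.7) = 286.13 K.
Converting, 286.13 K = 12.98°C.

13.0 °C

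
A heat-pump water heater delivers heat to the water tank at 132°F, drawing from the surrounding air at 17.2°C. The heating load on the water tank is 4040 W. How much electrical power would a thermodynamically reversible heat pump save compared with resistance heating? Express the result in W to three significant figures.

In absolute terms T_C = 290.35 K and T_H = 328.71 K, so ΔT = 38.36 K.
COP_Carnot = T_H/ΔT = 328.71/38.36 = 8.570.
Resistance heating needs Ẇ_res = Q̇_H = 4040 W; the reversible heat pump needs only Ẇ_hp = Q̇_H/COP = 471.4 W.
Saving = 4040 − 471.4 = 3569 W.

3570 W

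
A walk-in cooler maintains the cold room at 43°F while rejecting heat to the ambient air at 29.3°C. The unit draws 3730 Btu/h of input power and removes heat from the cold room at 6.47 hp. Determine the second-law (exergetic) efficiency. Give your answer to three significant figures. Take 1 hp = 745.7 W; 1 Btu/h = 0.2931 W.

0.366

Converting, Q̇_C = 6.470 hp = 16460 Btu/h, so COP_actual = Q̇_C/Ẇ = 16460/3730 = 4.413.
In absolute terms T_C = 279.26 K and T_H = 302.45 K, so ΔT = 23.19 K.
COP_Carnot = T_C/ΔT = 279.26/23.19 = 12.04.
η_II = COP_actual/COP_Carnot = 4.413/12.04 = 0.3664.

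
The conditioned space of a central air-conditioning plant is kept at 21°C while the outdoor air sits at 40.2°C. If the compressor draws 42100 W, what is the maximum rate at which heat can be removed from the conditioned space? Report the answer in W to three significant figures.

645000 W

In absolute terms T_C = 294.15 K and T_H = 313.35 K, so ΔT = 19.20 K.
COP_Carnot = T_C/ΔT = 294.15/19.20 = 15.32.
Q̇_max = COP_Carnot × Ẇ = 15.32 × 42100 W = 645000 W.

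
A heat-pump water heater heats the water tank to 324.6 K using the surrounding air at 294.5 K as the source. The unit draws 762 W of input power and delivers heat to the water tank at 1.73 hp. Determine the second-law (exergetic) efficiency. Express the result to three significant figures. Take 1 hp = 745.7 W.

Converting, Q̇_H = 1.730 hp = 1290 W, so COP_actual = Q̇_H/Ẇ = 1290/762.0 = 1.693.
The reservoir spacing is ΔT = 324.6 − 294.5 = 30.10 K.
COP_Carnot = T_H/ΔT = 324.60/30.10 = 10.78.
η_II = COP_actual/COP_Carnot = 1.693/10.78 = 0.1570.

0.157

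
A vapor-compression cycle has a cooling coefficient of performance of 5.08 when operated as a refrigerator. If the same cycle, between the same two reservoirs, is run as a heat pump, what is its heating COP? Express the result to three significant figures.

6.08

The first law on one cycle gives Q_H = Q_C + W, so Q_H/W = Q_C/W + 1.
COP_HP = COP_R + 1 = 5.08 + 1 = 6.08.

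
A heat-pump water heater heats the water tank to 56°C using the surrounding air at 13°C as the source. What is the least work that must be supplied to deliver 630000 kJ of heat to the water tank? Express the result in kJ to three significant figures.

82300 kJ

In absolute terms T_C = 286.15 K and T_H = 329.15 K, so ΔT = 43.00 K.
The reversible limit is COP_HP = T_H/ΔT = 7.655, so W_min = Q_H/COP = Q_H·ΔT/T_H.
W_min = 630000 × 43.00/329.15 = 82300 kJ.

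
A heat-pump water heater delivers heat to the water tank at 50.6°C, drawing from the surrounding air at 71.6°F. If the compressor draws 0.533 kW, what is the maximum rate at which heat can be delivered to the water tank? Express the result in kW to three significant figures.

6.03 kW

In absolute terms T_C = 295.15 K and T_H = 323.75 K, so ΔT = 28.60 K.
COP_Carnot = T_H/ΔT = 323.75/28.60 = 11.32.
Q̇_max = COP_Carnot × Ẇ = 11.32 × 0.5330 kW = 6.034 kW.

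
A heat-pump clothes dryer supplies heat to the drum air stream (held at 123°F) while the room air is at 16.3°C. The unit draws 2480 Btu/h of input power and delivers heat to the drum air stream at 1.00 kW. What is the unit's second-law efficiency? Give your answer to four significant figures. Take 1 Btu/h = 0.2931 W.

0.1456

Converting, Q̇_H = 1.000 kW = 3412 Btu/h, so COP_actual = Q̇_H/Ẇ = 3412/2480 = 1.376.
In absolute terms T_C = 289.45 K and T_H = 323.71 K, so ΔT = 34.26 K.
COP_Carnot = T_H/ΔT = 323.71/34.26 = 9.450.
η_II = COP_actual/COP_Carnot = 1.376/9.450 = 0.1456.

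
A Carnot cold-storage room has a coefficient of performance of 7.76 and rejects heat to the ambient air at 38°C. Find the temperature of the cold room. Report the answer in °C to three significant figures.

For a Carnot refrigerator COP_R = T_C/(T_H − T_C), so T_C = COP·T_H/(1 + COP).
With T_H = 311.15 K, T_C = 7.76 × 311.15/8.760 = 275.63 K.
Converting, 275.63 K = 2.48°C.

2.48 °C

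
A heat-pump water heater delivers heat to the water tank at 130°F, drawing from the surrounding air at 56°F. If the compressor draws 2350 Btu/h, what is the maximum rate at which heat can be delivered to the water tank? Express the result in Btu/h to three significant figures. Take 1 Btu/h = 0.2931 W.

In absolute terms T_C = 286.48 K and T_H = 327.59 K, so ΔT = 41.11 K.
COP_Carnot = T_H/ΔT = 327.59/41.11 = 7.969.
Q̇_max = COP_Carnot × Ẇ = 7.969 × 2350 Btu/h = 18730 Btu/h.

18700 Btu/h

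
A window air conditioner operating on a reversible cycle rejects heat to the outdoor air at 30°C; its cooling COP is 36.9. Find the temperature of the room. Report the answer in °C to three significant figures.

For a Carnot refrigerator COP_R = T_C/(T_H − T_C), so T_C = COP·T_H/(1 + COP).
With T_H = 303.15 K, T_C = 36.9 × 303.15/37.90 = 295.15 K.
Converting, 295.15 K = 22.00°C.

22.0 °C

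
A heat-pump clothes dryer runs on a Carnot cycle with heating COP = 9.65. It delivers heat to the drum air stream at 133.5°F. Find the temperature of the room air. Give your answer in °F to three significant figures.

COP_HP = T_H/(T_H − T_C) gives T_H − T_C = T_H/COP.
With T_H = 329.54 K, T_C = 329.54 × (1 − 1/9.65) = 295.39 K.
Converting, 295.39 K = 72.03°F.

72.0 °F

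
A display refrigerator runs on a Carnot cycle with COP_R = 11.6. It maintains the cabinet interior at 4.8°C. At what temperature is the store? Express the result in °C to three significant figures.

28.8 °C

COP_R = T_C/(T_H − T_C) gives T_H − T_C = T_C/COP.
With T_C = 277.95 K, T_H = 277.95 × (1 + 1/11.6) = 301.91 K.
Converting, 301.91 K = 28.76°C.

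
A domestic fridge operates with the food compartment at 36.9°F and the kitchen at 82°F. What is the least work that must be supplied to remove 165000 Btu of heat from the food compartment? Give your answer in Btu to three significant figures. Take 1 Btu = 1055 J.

In absolute terms T_C = 275.87 K and T_H = 300.93 K, so ΔT = 25.06 K.
The reversible limit is COP_R = T_C/ΔT = 11.01, so W_min = Q_C/COP = Q_C·ΔT/T_C.
W_min = 165000 × 25.06/275.87 = 14990 Btu.

15000 Btu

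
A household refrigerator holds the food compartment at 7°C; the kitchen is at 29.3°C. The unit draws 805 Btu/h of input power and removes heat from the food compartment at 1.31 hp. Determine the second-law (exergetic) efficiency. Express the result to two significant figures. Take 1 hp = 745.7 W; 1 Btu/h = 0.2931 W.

Converting, Q̇_C = 1.310 hp = 3333 Btu/h, so COP_actual = Q̇_C/Ẇ = 3333/805.0 = 4.140.
In absolute terms T_C = 280.15 K and T_H = 302.45 K, so ΔT = 22.30 K.
COP_Carnot = T_C/ΔT = 280.15/22.30 = 12.56.
η_II = COP_actual/COP_Carnot = 4.140/12.56 = 0.3296.

0.33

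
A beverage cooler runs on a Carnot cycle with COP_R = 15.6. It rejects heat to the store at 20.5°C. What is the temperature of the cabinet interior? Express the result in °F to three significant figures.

37.1 °F

For a Carnot refrigerator COP_R = T_C/(T_H − T_C), so T_C = COP·T_H/(1 + COP).
With T_H = 293.65 K, T_C = 15.6 × 293.65/16.60 = 275.96 K.
Converting, 275.96 K = 37.06°F.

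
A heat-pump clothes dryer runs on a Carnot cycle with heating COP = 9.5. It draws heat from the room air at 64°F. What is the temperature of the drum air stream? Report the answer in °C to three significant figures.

52.0 °C

COP_HP = T_H/(T_H − T_C) rearranges to T_H = COP·T_C/(COP − 1).
With T_C = 290.93 K, T_H = 9.5 × 290.93/8.500 = 325.15 K.
Converting, 325.15 K = 52.00°C.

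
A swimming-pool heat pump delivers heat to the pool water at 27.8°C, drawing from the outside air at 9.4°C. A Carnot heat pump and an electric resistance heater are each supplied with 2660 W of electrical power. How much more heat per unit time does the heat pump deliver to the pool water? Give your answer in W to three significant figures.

In absolute terms T_C = 282.55 K and T_H = 300.95 K, so ΔT = 18.40 K.
COP_Carnot = T_H/ΔT = 300.95/18.40 = 16.36.
The heat pump delivers Q̇_H = COP × Ẇ = 43510 W; the resistance heater delivers Ẇ = 2660 W.
Extra = (COP − 1)·Ẇ = 40850 W.

40800 W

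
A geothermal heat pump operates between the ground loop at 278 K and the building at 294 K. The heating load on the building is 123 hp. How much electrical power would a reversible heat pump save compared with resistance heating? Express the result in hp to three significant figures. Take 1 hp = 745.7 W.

The reservoir spacing is ΔT = 294 − 278 = 16.00 K.
COP_Carnot = T_H/ΔT = 294.00/16.00 = 18.38.
Resistance heating needs Ẇ_res = Q̇_H = 123.0 hp; the reversible heat pump needs only Ẇ_hp = Q̇_H/COP = 6.694 hp.
Saving = 123.0 − 6.694 = 116.3 hp.

116 hp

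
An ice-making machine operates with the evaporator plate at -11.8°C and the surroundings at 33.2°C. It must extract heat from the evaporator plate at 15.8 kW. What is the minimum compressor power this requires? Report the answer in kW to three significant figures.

2.72 kW

In absolute terms T_C = 261.35 K and T_H = 306.35 K, so ΔT = 45.00 K.
COP_Carnot = T_C/ΔT = 261.35/45.00 = 5.808.
Ẇ_min = Q̇/COP_Carnot = 15.80/5.808 = 2.720 kW.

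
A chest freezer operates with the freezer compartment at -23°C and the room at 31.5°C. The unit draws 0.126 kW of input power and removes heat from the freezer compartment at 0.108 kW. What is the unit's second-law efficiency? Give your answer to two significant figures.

0.19

COP_actual = Q̇_C/Ẇ = 0.1080/0.1260 = 0.8571.
In absolute terms T_C = 250.15 K and T_H = 304.65 K, so ΔT = 54.50 K.
COP_Carnot = T_C/ΔT = 250.15/54.50 = 4.590.
η_II = COP_actual/COP_Carnot = 0.8571/4.590 = 0.1867.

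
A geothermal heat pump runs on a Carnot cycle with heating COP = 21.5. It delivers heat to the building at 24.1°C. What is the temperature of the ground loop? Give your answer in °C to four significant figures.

10.27 °C

COP_HP = T_H/(T_H − T_C) gives T_H − T_C = T_H/COP.
With T_H = 297.25 K, T_C = 297.25 × (1 − 1/21.5) = 283.42 K.
Converting, 283.42 K = 10.27°C.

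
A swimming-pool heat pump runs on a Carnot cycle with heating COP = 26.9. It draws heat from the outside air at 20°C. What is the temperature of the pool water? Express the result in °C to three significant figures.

31.3 °C

COP_HP = T_H/(T_H − T_C) rearranges to T_H = COP·T_C/(COP − 1).
With T_C = 293.15 K, T_H = 26.9 × 293.15/25.90 = 304.47 K.
Converting, 304.47 K = 31.32°C.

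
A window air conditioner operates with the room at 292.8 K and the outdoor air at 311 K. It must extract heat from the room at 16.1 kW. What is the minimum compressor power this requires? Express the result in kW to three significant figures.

1.00 kW

The reservoir spacing is ΔT = 311 − 292.8 = 18.20 K.
COP_Carnot = T_C/ΔT = 292.80/18.20 = 16.09.
Ẇ_min = Q̇/COP_Carnot = 16.10/16.09 = 1.001 kW.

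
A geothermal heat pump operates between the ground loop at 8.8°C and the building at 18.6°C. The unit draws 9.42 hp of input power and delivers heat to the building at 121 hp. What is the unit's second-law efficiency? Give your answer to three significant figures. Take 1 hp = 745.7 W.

0.431

COP_actual = Q̇_H/Ẇ = 121.0/9.420 = 12.85.
In absolute terms T_C = 281.95 K and T_H = 291.75 K, so ΔT = 9.800 K.
COP_Carnot = T_H/ΔT = 291.75/9.800 = 29.77.
η_II = COP_actual/COP_Carnot = 12.85/29.77 = 0.4315.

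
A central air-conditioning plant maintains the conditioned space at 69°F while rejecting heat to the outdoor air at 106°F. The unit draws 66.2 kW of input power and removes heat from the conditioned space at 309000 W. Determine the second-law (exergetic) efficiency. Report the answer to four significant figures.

Converting, Q̇_C = 309000 W = 309.0 kW, so COP_actual = Q̇_C/Ẇ = 309.0/66.20 = 4.668.
In absolute terms T_C = 293.71 K and T_H = 314.26 K, so ΔT = 20.56 K.
COP_Carnot = T_C/ΔT = 293.71/20.56 = 14.29.
η_II = COP_actual/COP_Carnot = 4.668/14.29 = 0.3267.

0.3267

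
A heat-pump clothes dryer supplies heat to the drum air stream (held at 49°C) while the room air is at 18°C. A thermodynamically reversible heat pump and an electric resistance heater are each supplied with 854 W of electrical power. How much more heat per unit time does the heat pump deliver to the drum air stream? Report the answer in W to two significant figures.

8000 W

In absolute terms T_C = 291.15 K and T_H = 322.15 K, so ΔT = 31.00 K.
COP_Carnot = T_H/ΔT = 322.15/31.00 = 10.39.
The heat pump delivers Q̇_H = COP × Ẇ = 8875 W; the resistance heater delivers Ẇ = 854.0 W.
Extra = (COP − 1)·Ẇ = 8021 W.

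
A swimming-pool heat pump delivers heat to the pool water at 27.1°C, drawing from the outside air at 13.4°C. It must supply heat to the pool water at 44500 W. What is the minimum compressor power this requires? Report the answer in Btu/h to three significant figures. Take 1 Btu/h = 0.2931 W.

In absolute terms T_C = 286.55 K and T_H = 300.25 K, so ΔT = 13.70 K.
COP_Carnot = T_H/ΔT = 300.25/13.70 = 21.92.
Ẇ_min = Q̇/COP_Carnot = 44500/21.92 = 2030 W = 6928 Btu/h.

6930 Btu/h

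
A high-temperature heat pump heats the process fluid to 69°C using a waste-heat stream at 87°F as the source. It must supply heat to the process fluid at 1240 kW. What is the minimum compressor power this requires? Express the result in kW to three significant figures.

139 kW

In absolute terms T_C = 303.71 K and T_H = 342.15 K, so ΔT = 38.44 K.
COP_Carnot = T_H/ΔT = 342.15/38.44 = 8.900.
Ẇ_min = Q̇/COP_Carnot = 1240/8.900 = 139.3 kW.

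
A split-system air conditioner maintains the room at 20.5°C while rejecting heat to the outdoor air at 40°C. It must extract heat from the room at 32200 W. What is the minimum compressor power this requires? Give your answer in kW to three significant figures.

2.14 kW

In absolute terms T_C = 293.65 K and T_H = 313.15 K, so ΔT = 19.50 K.
COP_Carnot = T_C/ΔT = 293.65/19.50 = 15.06.
Ẇ_min = Q̇/COP_Carnot = 32200/15.06 = 2138 W = 2.138 kW.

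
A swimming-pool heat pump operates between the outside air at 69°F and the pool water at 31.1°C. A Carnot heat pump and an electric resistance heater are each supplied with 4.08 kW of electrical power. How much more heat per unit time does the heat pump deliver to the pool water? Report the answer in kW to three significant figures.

114 kW

In absolute terms T_C = 293.71 K and T_H = 304.25 K, so ΔT = 10.54 K.
COP_Carnot = T_H/ΔT = 304.25/10.54 = 28.85.
The heat pump delivers Q̇_H = COP × Ẇ = 117.7 kW; the resistance heater delivers Ẇ = 4.080 kW.
Extra = (COP − 1)·Ẇ = 113.6 kW.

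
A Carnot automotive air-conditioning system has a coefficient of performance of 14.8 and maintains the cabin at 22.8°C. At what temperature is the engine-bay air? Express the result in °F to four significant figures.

COP_R = T_C/(T_H − T_C) gives T_H − T_C = T_C/COP.
With T_C = 295.95 K, T_H = 295.95 × (1 + 1/14.8) = 315.95 K.
Converting, 315.95 K = 109.03°F.

109.0 °F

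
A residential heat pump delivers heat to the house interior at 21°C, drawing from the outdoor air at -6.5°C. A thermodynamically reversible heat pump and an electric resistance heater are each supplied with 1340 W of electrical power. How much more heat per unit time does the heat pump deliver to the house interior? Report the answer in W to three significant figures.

13000 W

In absolute terms T_C = 266.65 K and T_H = 294.15 K, so ΔT = 27.50 K.
COP_Carnot = T_H/ΔT = 294.15/27.50 = 10.70.
The heat pump delivers Q̇_H = COP × Ẇ = 14330 W; the resistance heater delivers Ẇ = 1340 W.
Extra = (COP − 1)·Ẇ = 12990 W.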